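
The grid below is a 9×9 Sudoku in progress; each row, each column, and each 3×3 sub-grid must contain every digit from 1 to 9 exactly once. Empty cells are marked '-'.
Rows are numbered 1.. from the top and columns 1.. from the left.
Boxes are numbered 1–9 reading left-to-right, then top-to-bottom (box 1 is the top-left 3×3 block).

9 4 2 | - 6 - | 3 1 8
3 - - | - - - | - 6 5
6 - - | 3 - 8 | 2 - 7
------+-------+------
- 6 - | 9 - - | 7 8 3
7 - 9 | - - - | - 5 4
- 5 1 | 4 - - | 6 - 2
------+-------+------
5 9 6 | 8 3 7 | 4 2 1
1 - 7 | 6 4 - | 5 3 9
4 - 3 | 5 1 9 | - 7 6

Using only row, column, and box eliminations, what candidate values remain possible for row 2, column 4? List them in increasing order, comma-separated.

Row 2 already contains {3, 5, 6}.
Column 4 already contains {3, 4, 5, 6, 8, 9}.
Its 3×3 block (box 2) already contains {3, 6, 8}.
Removing those from 1–9 leaves {1, 2, 7} as the candidates for row 2, column 4.

1,2,7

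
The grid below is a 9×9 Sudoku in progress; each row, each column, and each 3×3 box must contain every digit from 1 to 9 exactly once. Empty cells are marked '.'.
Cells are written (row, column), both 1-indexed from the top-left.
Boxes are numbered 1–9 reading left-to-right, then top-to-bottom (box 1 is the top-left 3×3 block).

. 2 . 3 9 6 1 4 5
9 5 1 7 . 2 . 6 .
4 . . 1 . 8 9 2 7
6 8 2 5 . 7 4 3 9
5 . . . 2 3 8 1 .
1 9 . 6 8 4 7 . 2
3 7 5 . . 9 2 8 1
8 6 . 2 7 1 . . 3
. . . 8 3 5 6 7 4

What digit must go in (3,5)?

5

Row 3 already contains {1, 2, 4, 7, 8, 9}.
Column 5 already contains {2, 3, 7, 8, 9}.
Its 3×3 block (box 2) already contains {1, 2, 3, 6, 7, 8, 9}.
The only value from 1–9 not eliminated is 5, so (3,5) = 5.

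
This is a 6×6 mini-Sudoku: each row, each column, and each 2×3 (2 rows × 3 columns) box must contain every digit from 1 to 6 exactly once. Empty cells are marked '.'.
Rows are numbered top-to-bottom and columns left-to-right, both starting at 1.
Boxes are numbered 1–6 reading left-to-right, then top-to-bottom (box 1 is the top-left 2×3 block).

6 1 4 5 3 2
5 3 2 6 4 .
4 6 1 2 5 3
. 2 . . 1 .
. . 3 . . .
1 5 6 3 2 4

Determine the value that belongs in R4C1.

Row 4 already contains {1, 2}.
Column 1 already contains {1, 4, 5, 6}.
Its 2×3 block (box 3) already contains {1, 2, 4, 6}.
The only value from 1–6 not eliminated is 3, so R4C1 = 3.

3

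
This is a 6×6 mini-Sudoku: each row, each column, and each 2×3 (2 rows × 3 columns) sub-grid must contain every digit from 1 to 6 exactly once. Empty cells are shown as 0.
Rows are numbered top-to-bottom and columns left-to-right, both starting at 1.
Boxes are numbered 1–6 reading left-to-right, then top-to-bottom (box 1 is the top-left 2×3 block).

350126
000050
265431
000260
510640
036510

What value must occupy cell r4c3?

3

Cell r4c3 itself could take any of {1, 3, 4} by direct elimination.
Consider where 3 can go in box 3.
r4c1 is out (column 1 already has a 3).
r4c2 is out (column 2 already has a 3).
So the only cell in box 3 that can hold 3 is r4c3.
Therefore r4c3 = 3.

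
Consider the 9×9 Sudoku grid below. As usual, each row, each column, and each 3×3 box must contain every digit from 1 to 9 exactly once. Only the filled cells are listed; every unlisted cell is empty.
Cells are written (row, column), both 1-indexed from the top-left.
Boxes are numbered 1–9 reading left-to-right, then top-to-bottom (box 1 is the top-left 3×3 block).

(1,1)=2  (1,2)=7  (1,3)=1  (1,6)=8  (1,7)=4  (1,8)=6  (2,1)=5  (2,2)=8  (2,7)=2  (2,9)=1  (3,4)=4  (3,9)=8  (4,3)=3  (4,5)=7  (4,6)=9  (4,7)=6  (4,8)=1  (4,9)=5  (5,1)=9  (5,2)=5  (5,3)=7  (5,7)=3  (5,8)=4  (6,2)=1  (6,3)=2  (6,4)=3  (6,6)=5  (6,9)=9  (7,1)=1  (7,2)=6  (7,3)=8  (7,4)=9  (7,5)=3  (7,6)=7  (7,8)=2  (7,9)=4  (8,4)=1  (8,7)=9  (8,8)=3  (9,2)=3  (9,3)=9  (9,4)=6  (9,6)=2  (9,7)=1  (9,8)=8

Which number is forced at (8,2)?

2

Cell (8,2) itself could take any of {2, 4} by direct elimination.
Consider where 2 can go in column 2.
(3,2) is out (box 1 already has a 2).
(4,2) is out (box 4 already has a 2).
So the only cell in column 2 that can hold 2 is (8,2).
Therefore (8,2) = 2.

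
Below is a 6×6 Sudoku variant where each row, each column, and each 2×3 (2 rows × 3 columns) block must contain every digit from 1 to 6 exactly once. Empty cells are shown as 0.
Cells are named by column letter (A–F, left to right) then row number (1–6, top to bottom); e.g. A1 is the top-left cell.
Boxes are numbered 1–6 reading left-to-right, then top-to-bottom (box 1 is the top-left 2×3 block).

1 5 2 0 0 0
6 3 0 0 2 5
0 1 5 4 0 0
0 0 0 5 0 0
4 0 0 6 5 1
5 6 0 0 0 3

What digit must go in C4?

Cell C4 itself could take any of {3, 4, 6} by direct elimination.
Consider where 6 can go in box 3.
A3 is out (column A already has a 6).
A4 is out (column A already has a 6).
B4 is out (column B already has a 6).
So the only cell in box 3 that can hold 6 is C4.
Therefore C4 = 6.

6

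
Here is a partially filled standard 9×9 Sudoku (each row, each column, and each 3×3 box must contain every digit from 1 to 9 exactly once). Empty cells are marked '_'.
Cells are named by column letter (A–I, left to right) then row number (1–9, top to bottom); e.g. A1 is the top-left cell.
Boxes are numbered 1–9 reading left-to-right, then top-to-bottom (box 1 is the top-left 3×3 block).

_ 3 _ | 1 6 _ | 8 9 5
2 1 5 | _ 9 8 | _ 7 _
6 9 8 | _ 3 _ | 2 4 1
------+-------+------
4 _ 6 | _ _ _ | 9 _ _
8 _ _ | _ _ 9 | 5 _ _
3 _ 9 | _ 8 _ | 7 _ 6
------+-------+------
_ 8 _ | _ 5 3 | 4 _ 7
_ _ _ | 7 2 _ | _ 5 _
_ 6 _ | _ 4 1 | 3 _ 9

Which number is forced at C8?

Cell C8 itself could take any of {1, 3, 4} by direct elimination.
Consider where 3 can go in row 8.
A8 is out (column A already has a 3).
B8 is out (column B already has a 3).
F8 is out (column F already has a 3).
G8 is out (column G already has a 3).
I8 is out (box 9 already has a 3).
So the only cell in row 8 that can hold 3 is C8.
Therefore C8 = 3.

3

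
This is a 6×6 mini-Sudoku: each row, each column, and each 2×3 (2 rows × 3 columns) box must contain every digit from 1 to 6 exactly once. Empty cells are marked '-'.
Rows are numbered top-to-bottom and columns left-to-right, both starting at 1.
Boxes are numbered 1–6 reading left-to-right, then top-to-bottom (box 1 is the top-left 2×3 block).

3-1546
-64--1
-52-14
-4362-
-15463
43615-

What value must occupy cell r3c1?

6

Row 3 already contains {1, 2, 4, 5}.
Column 1 already contains {3, 4}.
Its 2×3 block (box 3) already contains {2, 3, 4, 5}.
The only value from 1–6 not eliminated is 6, so r3c1 = 6.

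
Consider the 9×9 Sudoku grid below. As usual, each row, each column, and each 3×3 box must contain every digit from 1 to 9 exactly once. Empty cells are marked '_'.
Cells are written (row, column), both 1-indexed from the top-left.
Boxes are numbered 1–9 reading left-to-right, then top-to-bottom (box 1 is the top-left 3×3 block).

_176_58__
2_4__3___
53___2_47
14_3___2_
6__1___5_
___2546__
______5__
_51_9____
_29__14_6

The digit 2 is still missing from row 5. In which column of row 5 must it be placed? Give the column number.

Consider where 2 can go in row 5.
(5,2) is out (column 2 already has a 2).
(5,5) is out (box 5 already has a 2).
(5,6) is out (column 6 already has a 2).
(5,7) is out (box 6 already has a 2).
(5,9) is out (box 6 already has a 2).
So the only cell in row 5 that can hold 2 is (5,3).
That is column 3.

3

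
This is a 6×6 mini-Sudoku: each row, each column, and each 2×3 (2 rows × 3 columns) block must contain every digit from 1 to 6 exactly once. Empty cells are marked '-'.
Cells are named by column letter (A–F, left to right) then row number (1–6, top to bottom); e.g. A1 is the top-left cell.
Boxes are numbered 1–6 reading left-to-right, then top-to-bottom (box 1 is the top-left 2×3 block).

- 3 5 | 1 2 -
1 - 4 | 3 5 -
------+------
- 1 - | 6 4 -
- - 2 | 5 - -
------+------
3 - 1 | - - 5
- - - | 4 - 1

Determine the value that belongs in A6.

2

Cell A6 itself could take any of {2, 5, 6} by direct elimination.
Consider where 2 can go in column A.
A1 is out (row 1 already has a 2).
A3 is out (box 3 already has a 2).
A4 is out (row 4 already has a 2).
So the only cell in column A that can hold 2 is A6.
Therefore A6 = 2.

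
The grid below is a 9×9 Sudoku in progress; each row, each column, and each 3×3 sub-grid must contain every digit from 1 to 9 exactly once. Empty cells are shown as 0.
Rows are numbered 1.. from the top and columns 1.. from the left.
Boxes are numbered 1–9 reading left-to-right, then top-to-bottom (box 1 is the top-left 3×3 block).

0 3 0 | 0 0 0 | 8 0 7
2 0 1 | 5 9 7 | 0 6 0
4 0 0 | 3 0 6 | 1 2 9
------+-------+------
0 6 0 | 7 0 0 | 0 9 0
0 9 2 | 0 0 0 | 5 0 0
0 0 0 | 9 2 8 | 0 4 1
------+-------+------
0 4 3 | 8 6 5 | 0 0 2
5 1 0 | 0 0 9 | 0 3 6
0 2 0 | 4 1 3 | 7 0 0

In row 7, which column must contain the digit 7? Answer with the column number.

1

Consider where 7 can go in row 7.
row 7, column 7 is out (column 7 already has a 7).
row 7, column 8 is out (box 9 already has a 7).
So the only cell in row 7 that can hold 7 is row 7, column 1.
That is column 1.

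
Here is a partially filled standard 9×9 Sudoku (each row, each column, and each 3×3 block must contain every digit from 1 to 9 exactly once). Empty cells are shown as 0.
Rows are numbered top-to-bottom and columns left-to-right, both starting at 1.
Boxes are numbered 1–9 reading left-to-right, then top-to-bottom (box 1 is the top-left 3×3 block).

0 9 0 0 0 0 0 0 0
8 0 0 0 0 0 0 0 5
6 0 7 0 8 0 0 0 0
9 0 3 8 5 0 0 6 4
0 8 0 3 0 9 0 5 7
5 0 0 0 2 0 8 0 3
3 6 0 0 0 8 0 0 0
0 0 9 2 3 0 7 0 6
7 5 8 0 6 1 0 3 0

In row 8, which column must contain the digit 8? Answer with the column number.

Consider where 8 can go in row 8.
r8c1 is out (column 1 already has a 8).
r8c2 is out (column 2 already has a 8).
r8c6 is out (column 6 already has a 8).
So the only cell in row 8 that can hold 8 is r8c8.
That is column 8.

8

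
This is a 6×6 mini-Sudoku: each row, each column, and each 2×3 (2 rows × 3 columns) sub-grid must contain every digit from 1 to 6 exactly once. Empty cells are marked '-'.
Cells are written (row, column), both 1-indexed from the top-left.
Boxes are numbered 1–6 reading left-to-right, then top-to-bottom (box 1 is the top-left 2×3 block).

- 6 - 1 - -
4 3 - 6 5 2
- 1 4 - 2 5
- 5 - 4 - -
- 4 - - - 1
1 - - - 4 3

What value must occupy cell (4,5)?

1

Cell (4,5) itself could take any of {1, 3, 6} by direct elimination.
Consider where 1 can go in column 5.
(1,5) is out (row 1 already has a 1).
(5,5) is out (row 5 already has a 1).
So the only cell in column 5 that can hold 1 is (4,5).
Therefore (4,5) = 1.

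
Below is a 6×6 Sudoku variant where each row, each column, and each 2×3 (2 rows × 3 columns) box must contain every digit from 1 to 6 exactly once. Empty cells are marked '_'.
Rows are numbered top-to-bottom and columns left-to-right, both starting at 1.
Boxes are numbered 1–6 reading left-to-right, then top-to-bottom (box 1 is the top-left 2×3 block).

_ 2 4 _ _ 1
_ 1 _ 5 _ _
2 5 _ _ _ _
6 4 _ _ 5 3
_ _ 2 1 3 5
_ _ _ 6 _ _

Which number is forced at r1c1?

Cell r1c1 itself could take any of {3, 5} by direct elimination.
Consider where 5 can go in row 1.
r1c4 is out (column 4 already has a 5).
r1c5 is out (column 5 already has a 5).
So the only cell in row 1 that can hold 5 is r1c1.
Therefore r1c1 = 5.

5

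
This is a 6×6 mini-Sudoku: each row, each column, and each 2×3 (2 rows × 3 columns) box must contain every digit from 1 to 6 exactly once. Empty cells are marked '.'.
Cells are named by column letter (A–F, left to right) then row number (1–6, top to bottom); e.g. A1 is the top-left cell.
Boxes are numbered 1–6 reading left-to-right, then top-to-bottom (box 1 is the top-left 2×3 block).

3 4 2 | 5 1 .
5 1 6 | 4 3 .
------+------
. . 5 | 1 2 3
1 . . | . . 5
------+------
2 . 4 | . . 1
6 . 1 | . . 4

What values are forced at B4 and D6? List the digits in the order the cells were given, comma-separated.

For B4:
  Consider where 2 can go in column B.
  B3 is out (row 3 already has a 2).
  B5 is out (row 5 already has a 2).
  B6 is out (box 5 already has a 2).
  So the only cell in column B that can hold 2 is B4.
  So B4 = 2.
For D6:
  Consider where 2 can go in box 6.
  D5 is out (row 5 already has a 2).
  E5 is out (row 5 already has a 2).
  E6 is out (column E already has a 2).
  So the only cell in box 6 that can hold 2 is D6.
  So D6 = 2.

2,2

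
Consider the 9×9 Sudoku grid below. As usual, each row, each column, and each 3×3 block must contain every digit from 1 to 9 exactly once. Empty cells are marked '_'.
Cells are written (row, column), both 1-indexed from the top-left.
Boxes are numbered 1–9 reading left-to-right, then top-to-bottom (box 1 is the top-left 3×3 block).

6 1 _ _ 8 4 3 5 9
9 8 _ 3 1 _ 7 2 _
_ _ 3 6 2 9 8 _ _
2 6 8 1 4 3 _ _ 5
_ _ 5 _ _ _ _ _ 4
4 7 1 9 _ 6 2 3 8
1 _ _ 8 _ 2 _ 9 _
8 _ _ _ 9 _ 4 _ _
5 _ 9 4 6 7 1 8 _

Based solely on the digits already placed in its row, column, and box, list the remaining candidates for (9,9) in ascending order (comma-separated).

Row 9 already contains {1, 4, 5, 6, 7, 8, 9}.
Column 9 already contains {4, 5, 8, 9}.
Its 3×3 block (box 9) already contains {1, 4, 8, 9}.
Removing those from 1–9 leaves {2, 3} as the candidates for (9,9).

2,3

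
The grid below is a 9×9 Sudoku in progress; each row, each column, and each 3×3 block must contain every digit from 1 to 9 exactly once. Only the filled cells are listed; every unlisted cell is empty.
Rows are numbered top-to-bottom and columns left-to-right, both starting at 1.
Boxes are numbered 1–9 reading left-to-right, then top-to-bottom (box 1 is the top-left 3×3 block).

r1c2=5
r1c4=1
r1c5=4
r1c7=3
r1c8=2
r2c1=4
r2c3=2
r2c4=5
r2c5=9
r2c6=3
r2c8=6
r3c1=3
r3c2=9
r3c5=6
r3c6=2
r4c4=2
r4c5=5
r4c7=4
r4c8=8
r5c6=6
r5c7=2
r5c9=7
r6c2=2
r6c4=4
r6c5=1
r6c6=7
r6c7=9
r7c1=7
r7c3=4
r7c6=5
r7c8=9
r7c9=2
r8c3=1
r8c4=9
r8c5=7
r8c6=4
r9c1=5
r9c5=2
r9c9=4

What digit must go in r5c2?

4

Cell r5c2 itself could take any of {1, 3, 4, 8} by direct elimination.
Consider where 4 can go in box 4.
r4c1 is out (row 4 already has a 4). r4c2 is out (row 4 already has a 4). r4c3 is out (row 4 already has a 4). r5c1 is out (column 1 already has a 4). The remaining empty cells in box 4 are similarly blocked.
So the only cell in box 4 that can hold 4 is r5c2.
Therefore r5c2 = 4.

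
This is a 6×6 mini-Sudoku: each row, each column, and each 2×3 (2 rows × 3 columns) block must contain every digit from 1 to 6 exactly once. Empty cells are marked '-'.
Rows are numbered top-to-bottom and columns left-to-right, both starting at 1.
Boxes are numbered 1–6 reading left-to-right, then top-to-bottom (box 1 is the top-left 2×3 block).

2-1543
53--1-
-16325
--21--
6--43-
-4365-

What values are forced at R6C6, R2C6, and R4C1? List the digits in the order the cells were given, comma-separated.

For R6C6:
  Consider where 2 can go in row 6.
  R6C1 is out (column 1 already has a 2).
  So the only cell in row 6 that can hold 2 is R6C6.
  So R6C6 = 2.
For R2C6:
  Consider where 6 can go in box 2.
  R2C4 is out (column 4 already has a 6).
  So the only cell in box 2 that can hold 6 is R2C6.
  So R2C6 = 6.
For R4C1:
  Consider where 3 can go in box 3.
  R3C1 is out (row 3 already has a 3).
  R4C2 is out (column 2 already has a 3).
  So the only cell in box 3 that can hold 3 is R4C1.
  So R4C1 = 3.

2,6,3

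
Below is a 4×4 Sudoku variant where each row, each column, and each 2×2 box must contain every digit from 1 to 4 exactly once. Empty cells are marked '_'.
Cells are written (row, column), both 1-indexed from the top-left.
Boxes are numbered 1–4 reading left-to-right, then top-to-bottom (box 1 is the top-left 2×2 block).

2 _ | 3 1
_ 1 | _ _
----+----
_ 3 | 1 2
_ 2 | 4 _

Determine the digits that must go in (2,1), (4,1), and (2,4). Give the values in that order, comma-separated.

3,1,4

For (2,1):
  Consider where 3 can go in row 2.
  (2,3) is out (column 3 already has a 3).
  (2,4) is out (box 2 already has a 3).
  So the only cell in row 2 that can hold 3 is (2,1).
  So (2,1) = 3.
For (4,1):
  Row 4 already contains {2, 4}.
  Column 1 already contains {2}.
  Its 2×2 block (box 3) already contains {2, 3}.
  The only value from 1–4 not eliminated is 1, so (4,1) = 1.
For (2,4):
  Row 2 already contains {1}.
  Column 4 already contains {1, 2}.
  Its 2×2 block (box 2) already contains {1, 3}.
  The only value from 1–4 not eliminated is 4, so (2,4) = 4.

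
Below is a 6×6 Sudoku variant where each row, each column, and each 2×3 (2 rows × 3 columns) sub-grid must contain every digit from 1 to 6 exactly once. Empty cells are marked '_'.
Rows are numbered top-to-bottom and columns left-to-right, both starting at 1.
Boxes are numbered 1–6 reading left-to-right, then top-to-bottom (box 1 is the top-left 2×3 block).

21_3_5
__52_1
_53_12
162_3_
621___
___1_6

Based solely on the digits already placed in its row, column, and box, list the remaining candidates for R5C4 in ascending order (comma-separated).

4,5

Row 5 already contains {1, 2, 6}.
Column 4 already contains {1, 2, 3}.
Its 2×3 block (box 6) already contains {1, 6}.
Removing those from 1–6 leaves {4, 5} as the candidates for R5C4.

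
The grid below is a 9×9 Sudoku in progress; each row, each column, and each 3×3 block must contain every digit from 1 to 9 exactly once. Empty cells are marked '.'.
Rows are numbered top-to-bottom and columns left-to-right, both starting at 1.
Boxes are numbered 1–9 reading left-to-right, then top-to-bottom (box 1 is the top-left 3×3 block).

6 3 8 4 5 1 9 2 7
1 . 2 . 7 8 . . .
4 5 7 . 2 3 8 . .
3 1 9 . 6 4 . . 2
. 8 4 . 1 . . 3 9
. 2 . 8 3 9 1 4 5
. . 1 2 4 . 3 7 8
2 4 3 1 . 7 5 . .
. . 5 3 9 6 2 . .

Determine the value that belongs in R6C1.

Row 6 already contains {1, 2, 3, 4, 5, 8, 9}.
Column 1 already contains {1, 2, 3, 4, 6}.
Its 3×3 block (box 4) already contains {1, 2, 3, 4, 8, 9}.
The only value from 1–9 not eliminated is 7, so R6C1 = 7.

7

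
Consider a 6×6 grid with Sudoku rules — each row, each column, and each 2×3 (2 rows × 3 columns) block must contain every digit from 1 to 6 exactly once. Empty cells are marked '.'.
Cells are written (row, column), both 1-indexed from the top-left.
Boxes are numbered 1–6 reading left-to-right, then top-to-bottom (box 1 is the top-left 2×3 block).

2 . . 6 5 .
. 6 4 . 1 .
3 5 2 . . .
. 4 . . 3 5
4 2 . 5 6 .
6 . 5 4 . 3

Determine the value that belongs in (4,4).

2

Cell (4,4) itself could take any of {1, 2} by direct elimination.
Consider where 2 can go in row 4.
(4,1) is out (column 1 already has a 2).
(4,3) is out (column 3 already has a 2).
So the only cell in row 4 that can hold 2 is (4,4).
Therefore (4,4) = 2.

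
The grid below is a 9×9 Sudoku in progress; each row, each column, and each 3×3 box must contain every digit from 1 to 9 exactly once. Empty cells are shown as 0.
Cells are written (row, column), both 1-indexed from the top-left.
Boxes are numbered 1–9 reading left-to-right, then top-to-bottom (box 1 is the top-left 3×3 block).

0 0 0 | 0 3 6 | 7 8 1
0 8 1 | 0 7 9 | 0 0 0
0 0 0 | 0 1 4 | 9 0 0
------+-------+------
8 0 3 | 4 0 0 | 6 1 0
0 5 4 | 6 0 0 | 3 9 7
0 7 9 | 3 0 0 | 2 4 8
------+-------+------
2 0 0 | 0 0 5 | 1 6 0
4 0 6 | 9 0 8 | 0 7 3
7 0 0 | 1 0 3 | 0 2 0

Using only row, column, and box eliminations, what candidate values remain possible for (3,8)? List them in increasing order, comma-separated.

Row 3 already contains {1, 4, 9}.
Column 8 already contains {1, 2, 4, 6, 7, 8, 9}.
Its 3×3 block (box 3) already contains {1, 7, 8, 9}.
Removing those from 1–9 leaves {3, 5} as the candidates for (3,8).

3,5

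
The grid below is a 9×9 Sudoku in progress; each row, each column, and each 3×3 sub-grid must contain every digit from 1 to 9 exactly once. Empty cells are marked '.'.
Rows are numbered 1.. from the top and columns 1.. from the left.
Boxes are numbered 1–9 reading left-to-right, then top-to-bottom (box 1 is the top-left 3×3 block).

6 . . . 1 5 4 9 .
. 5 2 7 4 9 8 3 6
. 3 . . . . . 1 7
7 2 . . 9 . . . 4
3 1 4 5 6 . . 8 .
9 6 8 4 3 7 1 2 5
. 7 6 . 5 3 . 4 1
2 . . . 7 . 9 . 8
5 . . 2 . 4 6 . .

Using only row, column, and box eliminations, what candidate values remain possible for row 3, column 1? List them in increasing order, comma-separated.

Row 3 already contains {1, 3, 7}.
Column 1 already contains {2, 3, 5, 6, 7, 9}.
Its 3×3 block (box 1) already contains {2, 3, 5, 6}.
Removing those from 1–9 leaves {4, 8} as the candidates for row 3, column 1.

4,8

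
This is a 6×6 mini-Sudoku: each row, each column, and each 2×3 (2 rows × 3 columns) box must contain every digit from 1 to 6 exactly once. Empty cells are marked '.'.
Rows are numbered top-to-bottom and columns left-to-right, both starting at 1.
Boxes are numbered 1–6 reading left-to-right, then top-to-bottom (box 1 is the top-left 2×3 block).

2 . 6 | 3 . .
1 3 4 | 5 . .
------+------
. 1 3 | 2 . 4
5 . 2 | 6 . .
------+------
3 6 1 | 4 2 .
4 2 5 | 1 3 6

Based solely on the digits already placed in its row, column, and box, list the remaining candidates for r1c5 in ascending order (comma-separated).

Row 1 already contains {2, 3, 6}.
Column 5 already contains {2, 3}.
Its 2×3 block (box 2) already contains {3, 5}.
Removing those from 1–6 leaves {1, 4} as the candidates for r1c5.

1,4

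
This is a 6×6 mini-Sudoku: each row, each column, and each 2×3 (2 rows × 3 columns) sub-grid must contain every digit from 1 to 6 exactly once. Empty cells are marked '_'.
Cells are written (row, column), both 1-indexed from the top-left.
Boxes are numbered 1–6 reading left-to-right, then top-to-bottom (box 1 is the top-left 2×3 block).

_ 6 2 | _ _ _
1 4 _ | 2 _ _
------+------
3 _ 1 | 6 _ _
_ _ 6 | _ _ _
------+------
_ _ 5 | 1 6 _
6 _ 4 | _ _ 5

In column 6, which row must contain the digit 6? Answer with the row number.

2

Consider where 6 can go in column 6.
(1,6) is out (row 1 already has a 6).
(3,6) is out (row 3 already has a 6).
(4,6) is out (row 4 already has a 6).
(5,6) is out (row 5 already has a 6).
So the only cell in column 6 that can hold 6 is (2,6).
That is row 2.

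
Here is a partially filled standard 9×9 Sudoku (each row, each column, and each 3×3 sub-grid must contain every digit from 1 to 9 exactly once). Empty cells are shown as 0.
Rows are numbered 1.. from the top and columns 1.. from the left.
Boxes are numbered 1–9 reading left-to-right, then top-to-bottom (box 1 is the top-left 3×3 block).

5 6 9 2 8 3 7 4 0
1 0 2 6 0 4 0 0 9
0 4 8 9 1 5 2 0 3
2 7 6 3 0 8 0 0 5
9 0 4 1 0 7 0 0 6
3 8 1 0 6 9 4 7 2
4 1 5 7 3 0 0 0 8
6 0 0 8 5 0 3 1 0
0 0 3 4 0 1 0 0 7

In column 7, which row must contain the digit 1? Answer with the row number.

Consider where 1 can go in column 7.
row 2, column 7 is out (row 2 already has a 1).
row 5, column 7 is out (row 5 already has a 1).
row 7, column 7 is out (row 7 already has a 1).
row 9, column 7 is out (row 9 already has a 1).
So the only cell in column 7 that can hold 1 is row 4, column 7.
That is row 4.

4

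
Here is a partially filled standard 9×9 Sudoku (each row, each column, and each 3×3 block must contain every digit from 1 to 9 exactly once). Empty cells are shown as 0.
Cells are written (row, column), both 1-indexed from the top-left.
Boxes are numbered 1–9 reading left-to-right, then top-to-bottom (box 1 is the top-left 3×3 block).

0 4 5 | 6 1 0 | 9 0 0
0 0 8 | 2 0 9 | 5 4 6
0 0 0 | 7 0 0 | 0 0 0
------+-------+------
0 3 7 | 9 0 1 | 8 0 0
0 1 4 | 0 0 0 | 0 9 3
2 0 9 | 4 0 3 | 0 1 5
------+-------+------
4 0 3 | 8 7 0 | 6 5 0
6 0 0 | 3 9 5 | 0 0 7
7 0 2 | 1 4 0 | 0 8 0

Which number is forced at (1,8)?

Cell (1,8) itself could take any of {2, 3, 7} by direct elimination.
Consider where 7 can go in row 1.
(1,1) is out (column 1 already has a 7).
(1,6) is out (box 2 already has a 7).
(1,9) is out (column 9 already has a 7).
So the only cell in row 1 that can hold 7 is (1,8).
Therefore (1,8) = 7.

7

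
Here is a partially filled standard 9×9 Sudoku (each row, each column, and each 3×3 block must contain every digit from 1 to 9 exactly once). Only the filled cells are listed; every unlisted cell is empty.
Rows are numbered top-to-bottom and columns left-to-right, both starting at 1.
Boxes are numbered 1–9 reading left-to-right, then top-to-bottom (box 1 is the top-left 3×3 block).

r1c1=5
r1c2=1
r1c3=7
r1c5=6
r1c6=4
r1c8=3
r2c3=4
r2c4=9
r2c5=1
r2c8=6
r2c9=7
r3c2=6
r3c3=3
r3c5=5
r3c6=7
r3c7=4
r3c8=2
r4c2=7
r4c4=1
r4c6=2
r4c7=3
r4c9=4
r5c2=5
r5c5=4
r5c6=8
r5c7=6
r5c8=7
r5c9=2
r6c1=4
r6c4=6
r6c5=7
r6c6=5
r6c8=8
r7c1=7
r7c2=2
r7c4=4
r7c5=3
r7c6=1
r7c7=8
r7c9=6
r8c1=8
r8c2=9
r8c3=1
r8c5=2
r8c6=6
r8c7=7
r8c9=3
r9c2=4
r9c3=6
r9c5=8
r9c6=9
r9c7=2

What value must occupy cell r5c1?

Cell r5c1 itself could take any of {1, 3, 9} by direct elimination.
Consider where 1 can go in column 1.
r2c1 is out (row 2 already has a 1).
r3c1 is out (box 1 already has a 1).
r4c1 is out (row 4 already has a 1).
r9c1 is out (box 7 already has a 1).
So the only cell in column 1 that can hold 1 is r5c1.
Therefore r5c1 = 1.

1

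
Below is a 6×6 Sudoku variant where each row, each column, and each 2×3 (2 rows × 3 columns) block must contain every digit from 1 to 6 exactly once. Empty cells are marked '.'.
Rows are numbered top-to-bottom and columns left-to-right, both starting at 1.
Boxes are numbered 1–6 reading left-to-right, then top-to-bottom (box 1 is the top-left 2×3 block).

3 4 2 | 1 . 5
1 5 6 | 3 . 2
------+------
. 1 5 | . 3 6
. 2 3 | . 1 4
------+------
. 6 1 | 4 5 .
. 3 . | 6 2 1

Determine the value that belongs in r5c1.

2

Row 5 already contains {1, 4, 5, 6}.
Column 1 already contains {1, 3}.
Its 2×3 block (box 5) already contains {1, 3, 6}.
The only value from 1–6 not eliminated is 2, so r5c1 = 2.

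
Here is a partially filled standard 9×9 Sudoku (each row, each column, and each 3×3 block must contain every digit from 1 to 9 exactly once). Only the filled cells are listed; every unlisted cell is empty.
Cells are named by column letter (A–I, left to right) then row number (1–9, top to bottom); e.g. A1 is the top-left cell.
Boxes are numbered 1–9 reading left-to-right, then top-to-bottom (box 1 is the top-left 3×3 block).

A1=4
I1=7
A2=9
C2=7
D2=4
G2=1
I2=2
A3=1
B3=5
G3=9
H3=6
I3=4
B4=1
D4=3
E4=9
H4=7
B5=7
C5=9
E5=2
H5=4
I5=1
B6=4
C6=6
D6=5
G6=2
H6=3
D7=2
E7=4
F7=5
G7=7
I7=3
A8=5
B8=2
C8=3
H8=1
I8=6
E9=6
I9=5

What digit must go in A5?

3

Cell A5 itself could take any of {3, 8} by direct elimination.
Consider where 3 can go in row 5.
D5 is out (column D already has a 3).
F5 is out (box 5 already has a 3).
G5 is out (box 6 already has a 3).
So the only cell in row 5 that can hold 3 is A5.
Therefore A5 = 3.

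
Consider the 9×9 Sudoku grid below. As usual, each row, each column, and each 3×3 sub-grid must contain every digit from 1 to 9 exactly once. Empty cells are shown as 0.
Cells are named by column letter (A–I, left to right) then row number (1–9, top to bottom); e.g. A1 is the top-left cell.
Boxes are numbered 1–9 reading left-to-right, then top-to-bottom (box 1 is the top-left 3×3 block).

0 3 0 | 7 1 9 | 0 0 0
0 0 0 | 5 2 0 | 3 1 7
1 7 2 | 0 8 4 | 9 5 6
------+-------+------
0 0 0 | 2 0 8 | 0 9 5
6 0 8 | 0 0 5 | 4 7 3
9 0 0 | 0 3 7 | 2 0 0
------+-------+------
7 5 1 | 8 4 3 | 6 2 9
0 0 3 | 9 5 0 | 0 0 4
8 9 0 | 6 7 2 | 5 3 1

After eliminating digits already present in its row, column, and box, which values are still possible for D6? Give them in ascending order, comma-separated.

1,4

Row 6 already contains {2, 3, 7, 9}.
Column D already contains {2, 5, 6, 7, 8, 9}.
Its 3×3 block (box 5) already contains {2, 3, 5, 7, 8}.
Removing those from 1–9 leaves {1, 4} as the candidates for D6.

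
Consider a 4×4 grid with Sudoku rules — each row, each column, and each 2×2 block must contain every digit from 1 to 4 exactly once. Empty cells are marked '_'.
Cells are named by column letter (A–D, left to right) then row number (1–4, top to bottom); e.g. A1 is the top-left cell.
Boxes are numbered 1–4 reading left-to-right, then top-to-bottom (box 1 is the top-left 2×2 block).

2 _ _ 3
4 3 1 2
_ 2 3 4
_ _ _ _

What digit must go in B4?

4

Cell B4 itself could take any of {1, 4} by direct elimination.
Consider where 4 can go in box 3.
A3 is out (row 3 already has a 4).
A4 is out (column A already has a 4).
So the only cell in box 3 that can hold 4 is B4.
Therefore B4 = 4.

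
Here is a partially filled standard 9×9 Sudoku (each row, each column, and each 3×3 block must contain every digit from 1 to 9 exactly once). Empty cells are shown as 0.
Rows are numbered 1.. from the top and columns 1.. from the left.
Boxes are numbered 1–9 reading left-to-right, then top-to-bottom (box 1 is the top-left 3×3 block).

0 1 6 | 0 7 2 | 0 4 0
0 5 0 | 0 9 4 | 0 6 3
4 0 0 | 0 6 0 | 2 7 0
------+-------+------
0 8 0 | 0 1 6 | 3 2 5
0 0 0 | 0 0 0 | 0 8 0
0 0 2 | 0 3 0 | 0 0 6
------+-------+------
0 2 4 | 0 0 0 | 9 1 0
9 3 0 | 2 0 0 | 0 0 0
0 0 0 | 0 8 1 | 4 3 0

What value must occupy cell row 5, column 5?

2

Cell row 5, column 5 itself could take any of {2, 4, 5} by direct elimination.
Consider where 2 can go in row 5.
row 5, column 1 is out (box 4 already has a 2). row 5, column 2 is out (column 2 already has a 2). row 5, column 3 is out (column 3 already has a 2). row 5, column 4 is out (column 4 already has a 2). The remaining empty cells in row 5 are similarly blocked.
So the only cell in row 5 that can hold 2 is row 5, column 5.
Therefore row 5, column 5 = 2.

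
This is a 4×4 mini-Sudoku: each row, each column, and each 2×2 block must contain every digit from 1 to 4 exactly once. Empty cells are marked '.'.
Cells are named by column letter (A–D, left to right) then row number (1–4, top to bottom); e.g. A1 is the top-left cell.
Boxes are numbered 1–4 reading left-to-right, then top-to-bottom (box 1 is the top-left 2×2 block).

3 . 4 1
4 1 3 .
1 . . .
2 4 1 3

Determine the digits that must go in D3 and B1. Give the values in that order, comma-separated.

For D3:
  Consider where 4 can go in column D.
  D2 is out (row 2 already has a 4).
  So the only cell in column D that can hold 4 is D3.
  So D3 = 4.
For B1:
  Row 1 already contains {1, 3, 4}.
  Column B already contains {1, 4}.
  Its 2×2 block (box 1) already contains {1, 3, 4}.
  The only value from 1–4 not eliminated is 2, so B1 = 2.

4,2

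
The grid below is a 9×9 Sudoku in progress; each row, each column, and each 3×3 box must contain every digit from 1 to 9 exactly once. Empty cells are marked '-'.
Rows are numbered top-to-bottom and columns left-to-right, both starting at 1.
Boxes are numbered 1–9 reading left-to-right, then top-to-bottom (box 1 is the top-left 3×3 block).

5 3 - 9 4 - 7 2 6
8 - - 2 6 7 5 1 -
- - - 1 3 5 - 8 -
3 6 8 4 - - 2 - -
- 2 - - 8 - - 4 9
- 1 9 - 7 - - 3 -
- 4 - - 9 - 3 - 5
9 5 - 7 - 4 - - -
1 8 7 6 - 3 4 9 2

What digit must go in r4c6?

9

Cell r4c6 itself could take any of {1, 9} by direct elimination.
Consider where 9 can go in row 4.
r4c5 is out (column 5 already has a 9).
r4c8 is out (column 8 already has a 9).
r4c9 is out (column 9 already has a 9).
So the only cell in row 4 that can hold 9 is r4c6.
Therefore r4c6 = 9.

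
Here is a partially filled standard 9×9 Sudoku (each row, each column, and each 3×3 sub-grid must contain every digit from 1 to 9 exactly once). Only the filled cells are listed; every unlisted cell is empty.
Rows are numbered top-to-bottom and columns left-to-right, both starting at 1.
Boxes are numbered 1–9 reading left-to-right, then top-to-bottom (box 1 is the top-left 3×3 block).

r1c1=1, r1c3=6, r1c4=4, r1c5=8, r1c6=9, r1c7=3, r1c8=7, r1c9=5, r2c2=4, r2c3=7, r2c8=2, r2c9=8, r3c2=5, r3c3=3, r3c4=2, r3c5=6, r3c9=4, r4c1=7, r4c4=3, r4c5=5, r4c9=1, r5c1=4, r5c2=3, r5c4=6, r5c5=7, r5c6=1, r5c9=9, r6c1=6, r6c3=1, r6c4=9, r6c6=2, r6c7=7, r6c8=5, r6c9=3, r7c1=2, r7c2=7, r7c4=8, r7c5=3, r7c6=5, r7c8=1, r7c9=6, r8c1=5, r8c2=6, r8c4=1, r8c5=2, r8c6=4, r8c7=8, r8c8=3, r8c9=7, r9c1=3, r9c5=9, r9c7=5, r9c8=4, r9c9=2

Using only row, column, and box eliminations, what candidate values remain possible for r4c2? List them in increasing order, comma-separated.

Row 4 already contains {1, 3, 5, 7}.
Column 2 already contains {3, 4, 5, 6, 7}.
Its 3×3 block (box 4) already contains {1, 3, 4, 6, 7}.
Removing those from 1–9 leaves {2, 8, 9} as the candidates for r4c2.

2,8,9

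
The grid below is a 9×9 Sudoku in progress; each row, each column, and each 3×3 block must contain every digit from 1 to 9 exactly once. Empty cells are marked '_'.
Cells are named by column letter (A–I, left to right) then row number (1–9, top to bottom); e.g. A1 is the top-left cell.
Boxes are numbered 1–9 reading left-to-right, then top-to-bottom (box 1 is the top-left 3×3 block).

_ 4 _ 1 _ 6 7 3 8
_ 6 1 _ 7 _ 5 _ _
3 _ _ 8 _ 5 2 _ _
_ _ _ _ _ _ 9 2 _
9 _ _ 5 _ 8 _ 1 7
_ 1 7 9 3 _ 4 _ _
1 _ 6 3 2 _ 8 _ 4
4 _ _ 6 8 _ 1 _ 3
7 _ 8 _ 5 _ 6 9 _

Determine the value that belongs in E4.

Cell E4 itself could take any of {1, 4, 6} by direct elimination.
Consider where 1 can go in column E.
E1 is out (row 1 already has a 1).
E3 is out (box 2 already has a 1).
E5 is out (row 5 already has a 1).
So the only cell in column E that can hold 1 is E4.
Therefore E4 = 1.

1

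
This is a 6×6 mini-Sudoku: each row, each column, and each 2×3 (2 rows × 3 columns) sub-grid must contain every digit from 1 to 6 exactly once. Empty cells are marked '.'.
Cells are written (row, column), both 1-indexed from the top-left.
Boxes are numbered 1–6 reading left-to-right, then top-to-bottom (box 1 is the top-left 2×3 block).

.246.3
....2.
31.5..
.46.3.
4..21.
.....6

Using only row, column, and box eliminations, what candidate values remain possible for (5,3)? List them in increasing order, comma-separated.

3,5

Row 5 already contains {1, 2, 4}.
Column 3 already contains {4, 6}.
Its 2×3 block (box 5) already contains {4}.
Removing those from 1–6 leaves {3, 5} as the candidates for (5,3).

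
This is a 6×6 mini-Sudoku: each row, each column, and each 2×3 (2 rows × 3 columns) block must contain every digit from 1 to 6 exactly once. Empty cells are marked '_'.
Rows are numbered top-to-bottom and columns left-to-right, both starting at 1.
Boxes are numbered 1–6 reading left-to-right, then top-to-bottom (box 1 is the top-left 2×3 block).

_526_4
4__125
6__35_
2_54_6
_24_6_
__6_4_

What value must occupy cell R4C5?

Row 4 already contains {2, 4, 5, 6}.
Column 5 already contains {2, 4, 5, 6}.
Its 2×3 block (box 4) already contains {3, 4, 5, 6}.
The only value from 1–6 not eliminated is 1, so R4C5 = 1.

1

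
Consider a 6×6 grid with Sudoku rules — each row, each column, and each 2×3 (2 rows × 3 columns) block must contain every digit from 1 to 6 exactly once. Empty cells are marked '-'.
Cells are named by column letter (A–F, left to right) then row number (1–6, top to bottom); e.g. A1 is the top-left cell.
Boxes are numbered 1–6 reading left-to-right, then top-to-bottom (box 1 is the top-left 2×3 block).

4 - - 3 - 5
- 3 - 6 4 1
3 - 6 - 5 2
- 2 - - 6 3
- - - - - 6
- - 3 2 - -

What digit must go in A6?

Cell A6 itself could take any of {1, 5, 6} by direct elimination.
Consider where 6 can go in column A.
A2 is out (row 2 already has a 6).
A4 is out (row 4 already has a 6).
A5 is out (row 5 already has a 6).
So the only cell in column A that can hold 6 is A6.
Therefore A6 = 6.

6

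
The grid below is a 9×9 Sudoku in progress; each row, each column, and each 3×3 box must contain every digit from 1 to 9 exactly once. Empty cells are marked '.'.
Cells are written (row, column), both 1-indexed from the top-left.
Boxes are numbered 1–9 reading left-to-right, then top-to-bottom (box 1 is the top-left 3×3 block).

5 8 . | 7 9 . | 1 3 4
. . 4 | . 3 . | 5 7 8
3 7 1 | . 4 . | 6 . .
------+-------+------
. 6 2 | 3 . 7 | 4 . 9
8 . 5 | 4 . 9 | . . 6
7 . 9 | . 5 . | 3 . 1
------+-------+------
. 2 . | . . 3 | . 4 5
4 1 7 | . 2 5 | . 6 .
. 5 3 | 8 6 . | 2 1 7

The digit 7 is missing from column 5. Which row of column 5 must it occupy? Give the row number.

7

Consider where 7 can go in column 5.
(4,5) is out (row 4 already has a 7).
(5,5) is out (box 5 already has a 7).
So the only cell in column 5 that can hold 7 is (7,5).
That is row 7.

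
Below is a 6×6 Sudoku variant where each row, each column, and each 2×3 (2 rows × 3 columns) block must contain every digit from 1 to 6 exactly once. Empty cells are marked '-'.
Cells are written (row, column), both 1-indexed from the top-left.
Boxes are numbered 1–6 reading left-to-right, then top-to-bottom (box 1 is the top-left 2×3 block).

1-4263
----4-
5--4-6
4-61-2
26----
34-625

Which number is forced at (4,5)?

5

Cell (4,5) itself could take any of {3, 5} by direct elimination.
Consider where 5 can go in row 4.
(4,2) is out (box 3 already has a 5).
So the only cell in row 4 that can hold 5 is (4,5).
Therefore (4,5) = 5.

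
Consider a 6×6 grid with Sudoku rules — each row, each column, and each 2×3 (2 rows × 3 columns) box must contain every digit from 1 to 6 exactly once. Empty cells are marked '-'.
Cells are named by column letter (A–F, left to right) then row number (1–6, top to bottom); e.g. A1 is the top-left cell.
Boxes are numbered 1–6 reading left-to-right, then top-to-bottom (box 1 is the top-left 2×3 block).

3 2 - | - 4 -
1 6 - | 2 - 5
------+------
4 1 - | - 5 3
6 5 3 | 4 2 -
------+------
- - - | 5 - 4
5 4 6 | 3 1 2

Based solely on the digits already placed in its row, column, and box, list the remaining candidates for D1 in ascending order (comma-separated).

1,6

Row 1 already contains {2, 3, 4}.
Column D already contains {2, 3, 4, 5}.
Its 2×3 block (box 2) already contains {2, 4, 5}.
Removing those from 1–6 leaves {1, 6} as the candidates for D1.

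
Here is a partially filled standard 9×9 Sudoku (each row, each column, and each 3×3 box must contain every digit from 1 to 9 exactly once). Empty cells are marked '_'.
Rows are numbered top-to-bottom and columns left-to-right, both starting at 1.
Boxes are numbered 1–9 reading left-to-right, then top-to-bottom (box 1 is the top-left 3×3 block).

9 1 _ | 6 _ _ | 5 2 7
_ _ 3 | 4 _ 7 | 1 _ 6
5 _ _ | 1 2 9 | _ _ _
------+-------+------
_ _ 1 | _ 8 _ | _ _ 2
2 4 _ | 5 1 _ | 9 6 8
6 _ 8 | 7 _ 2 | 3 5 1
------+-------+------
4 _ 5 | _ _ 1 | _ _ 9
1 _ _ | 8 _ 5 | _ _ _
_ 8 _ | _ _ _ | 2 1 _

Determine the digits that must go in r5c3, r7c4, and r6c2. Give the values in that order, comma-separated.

For r5c3:
  Row 5 already contains {1, 2, 4, 5, 6, 8, 9}.
  Column 3 already contains {1, 3, 5, 8}.
  Its 3×3 block (box 4) already contains {1, 2, 4, 6, 8}.
  The only value from 1–9 not eliminated is 7, so r5c3 = 7.
For r7c4:
  Consider where 2 can go in box 8.
  r7c5 is out (column 5 already has a 2).
  r8c5 is out (column 5 already has a 2).
  r9c4 is out (row 9 already has a 2).
  r9c5 is out (row 9 already has a 2).
  r9c6 is out (row 9 already has a 2).
  So the only cell in box 8 that can hold 2 is r7c4.
  So r7c4 = 2.
For r6c2:
  Row 6 already contains {1, 2, 3, 5, 6, 7, 8}.
  Column 2 already contains {1, 4, 8}.
  Its 3×3 block (box 4) already contains {1, 2, 4, 6, 8}.
  The only value from 1–9 not eliminated is 9, so r6c2 = 9.

7,2,9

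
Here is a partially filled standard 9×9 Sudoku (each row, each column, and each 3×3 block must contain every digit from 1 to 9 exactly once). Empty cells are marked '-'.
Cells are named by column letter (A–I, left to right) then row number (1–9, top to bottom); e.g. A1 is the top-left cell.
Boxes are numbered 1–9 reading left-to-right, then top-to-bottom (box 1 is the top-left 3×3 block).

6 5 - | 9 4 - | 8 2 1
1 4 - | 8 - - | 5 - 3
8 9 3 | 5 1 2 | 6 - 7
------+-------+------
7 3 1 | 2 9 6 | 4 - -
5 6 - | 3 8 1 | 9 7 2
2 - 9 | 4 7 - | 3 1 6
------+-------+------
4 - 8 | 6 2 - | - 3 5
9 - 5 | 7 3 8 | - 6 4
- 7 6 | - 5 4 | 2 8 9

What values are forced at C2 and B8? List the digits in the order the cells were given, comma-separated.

2,2

For C2:
  Consider where 2 can go in row 2.
  E2 is out (column E already has a 2).
  F2 is out (column F already has a 2).
  H2 is out (column H already has a 2).
  So the only cell in row 2 that can hold 2 is C2.
  So C2 = 2.
For B8:
  Consider where 2 can go in row 8.
  G8 is out (column G already has a 2).
  So the only cell in row 8 that can hold 2 is B8.
  So B8 = 2.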